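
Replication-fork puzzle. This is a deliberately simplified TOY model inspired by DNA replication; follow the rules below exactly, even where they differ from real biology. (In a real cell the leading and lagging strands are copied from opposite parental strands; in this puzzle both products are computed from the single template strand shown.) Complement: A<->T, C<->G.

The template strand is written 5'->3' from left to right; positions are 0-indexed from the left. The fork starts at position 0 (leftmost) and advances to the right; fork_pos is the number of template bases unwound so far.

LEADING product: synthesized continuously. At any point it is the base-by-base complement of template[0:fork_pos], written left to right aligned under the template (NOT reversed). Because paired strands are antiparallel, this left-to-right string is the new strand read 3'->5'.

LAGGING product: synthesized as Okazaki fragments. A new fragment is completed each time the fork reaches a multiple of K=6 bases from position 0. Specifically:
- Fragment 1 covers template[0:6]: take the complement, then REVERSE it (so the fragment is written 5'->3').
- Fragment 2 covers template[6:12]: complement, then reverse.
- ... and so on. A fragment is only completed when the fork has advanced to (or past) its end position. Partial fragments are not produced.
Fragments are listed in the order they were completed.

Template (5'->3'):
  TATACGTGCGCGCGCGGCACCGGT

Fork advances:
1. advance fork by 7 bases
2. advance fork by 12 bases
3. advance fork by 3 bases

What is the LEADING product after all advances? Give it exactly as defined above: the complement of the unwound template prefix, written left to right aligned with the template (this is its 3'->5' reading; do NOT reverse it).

Answer: ATATGCACGCGCGCGCCGTGGC

Derivation:
Step 1: advance 7 -> fork_pos = 0 + 7 = 7.
Step 2: advance 12 -> fork_pos = 7 + 12 = 19.
Step 3: advance 3 -> fork_pos = 19 + 3 = 22.
Unwound prefix: template[0:22] = TATACGTGCGCGCGCGGCACCG
Complement it base by base (A<->T, C<->G), keeping left-to-right order:
  [0:5] TATAC -> ATATG
  [5:10] GTGCG -> CACGC
  [10:15] CGCGC -> GCGCG
  [15:20] GGCAC -> CCGTG
  [20:22] CG -> GC
Concatenate: ATATGCACGCGCGCGCCGTGGC (length 22; written aligned with the template, i.e. 3'->5').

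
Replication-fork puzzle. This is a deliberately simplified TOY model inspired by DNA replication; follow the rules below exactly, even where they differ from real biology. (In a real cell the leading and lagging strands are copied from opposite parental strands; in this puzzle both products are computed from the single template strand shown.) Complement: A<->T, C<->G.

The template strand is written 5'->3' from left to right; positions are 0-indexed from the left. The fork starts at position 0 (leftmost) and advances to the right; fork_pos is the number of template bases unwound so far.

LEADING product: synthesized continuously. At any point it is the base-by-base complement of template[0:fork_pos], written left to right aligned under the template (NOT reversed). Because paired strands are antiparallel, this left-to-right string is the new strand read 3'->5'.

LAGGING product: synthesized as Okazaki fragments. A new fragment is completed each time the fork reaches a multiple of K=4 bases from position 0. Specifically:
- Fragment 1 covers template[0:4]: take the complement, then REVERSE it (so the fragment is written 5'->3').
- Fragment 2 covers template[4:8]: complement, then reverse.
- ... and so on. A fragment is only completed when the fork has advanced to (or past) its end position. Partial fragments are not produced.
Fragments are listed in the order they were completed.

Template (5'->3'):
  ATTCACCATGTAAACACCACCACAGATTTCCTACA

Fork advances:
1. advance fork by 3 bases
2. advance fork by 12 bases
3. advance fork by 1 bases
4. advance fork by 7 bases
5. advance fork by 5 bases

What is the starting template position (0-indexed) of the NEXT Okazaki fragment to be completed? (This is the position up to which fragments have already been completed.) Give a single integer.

Answer: 28

Derivation:
Step 1: advance 3 -> fork_pos = 0 + 3 = 3. Next multiple of 4 is 4 (not reached); still 0 fragment(s).
Step 2: advance 12 -> fork_pos = 3 + 12 = 15. Reached multiple(s) of 4: 4, 8, 12 -> fragments 1-3 completed (3 total).
Step 3: advance 1 -> fork_pos = 15 + 1 = 16. Reached multiple(s) of 4: 16 -> fragment 4 completed (4 total).
Step 4: advance 7 -> fork_pos = 16 + 7 = 23. Reached multiple(s) of 4: 20 -> fragment 5 completed (5 total).
Step 5: advance 5 -> fork_pos = 23 + 5 = 28. Reached multiple(s) of 4: 24, 28 -> fragments 6-7 completed (7 total).
7 fragment(s) completed, covering template[0:28] (7 x 4 = 28). The next fragment, fragment 8, covers template[28:32], so it starts at position 28.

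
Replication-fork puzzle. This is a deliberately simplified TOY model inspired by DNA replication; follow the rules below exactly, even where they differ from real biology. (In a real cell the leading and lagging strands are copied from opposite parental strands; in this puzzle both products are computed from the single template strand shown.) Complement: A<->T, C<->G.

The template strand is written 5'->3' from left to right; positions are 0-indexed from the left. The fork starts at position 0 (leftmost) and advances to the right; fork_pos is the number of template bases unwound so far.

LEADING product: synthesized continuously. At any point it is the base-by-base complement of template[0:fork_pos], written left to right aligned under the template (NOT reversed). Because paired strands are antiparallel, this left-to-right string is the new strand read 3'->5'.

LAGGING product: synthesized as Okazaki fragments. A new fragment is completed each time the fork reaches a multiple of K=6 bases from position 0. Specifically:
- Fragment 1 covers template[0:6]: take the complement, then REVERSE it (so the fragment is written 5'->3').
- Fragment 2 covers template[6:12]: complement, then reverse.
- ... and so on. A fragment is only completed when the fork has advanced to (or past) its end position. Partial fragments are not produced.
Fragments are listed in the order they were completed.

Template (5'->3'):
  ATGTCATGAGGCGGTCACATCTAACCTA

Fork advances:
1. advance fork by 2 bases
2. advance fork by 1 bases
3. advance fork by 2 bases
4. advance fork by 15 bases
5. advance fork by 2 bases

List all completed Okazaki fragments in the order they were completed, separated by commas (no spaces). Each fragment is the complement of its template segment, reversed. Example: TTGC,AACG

Step 1: advance 2 -> fork_pos = 0 + 2 = 2. Next multiple of 6 is 6 (not reached); still 0 fragment(s).
Step 2: advance 1 -> fork_pos = 2 + 1 = 3. Next multiple of 6 is 6 (not reached); still 0 fragment(s).
Step 3: advance 2 -> fork_pos = 3 + 2 = 5. Next multiple of 6 is 6 (not reached); still 0 fragment(s).
Step 4: advance 15 -> fork_pos = 5 + 15 = 20. Reached multiple(s) of 6: 6, 12, 18 -> fragments 1-3 completed (3 total).
Step 5: advance 2 -> fork_pos = 20 + 2 = 22. Next multiple of 6 is 24 (not reached); still 3 fragment(s).
Final fork_pos = 22, so 3 fragment(s) are complete. Build each: template segment -> complement -> reverse.
Fragment 1: template[0:6] = ATGTCA -> complement TACAGT -> reversed TGACAT
Fragment 2: template[6:12] = TGAGGC -> complement ACTCCG -> reversed GCCTCA
Fragment 3: template[12:18] = GGTCAC -> complement CCAGTG -> reversed GTGACC

Answer: TGACAT,GCCTCA,GTGACC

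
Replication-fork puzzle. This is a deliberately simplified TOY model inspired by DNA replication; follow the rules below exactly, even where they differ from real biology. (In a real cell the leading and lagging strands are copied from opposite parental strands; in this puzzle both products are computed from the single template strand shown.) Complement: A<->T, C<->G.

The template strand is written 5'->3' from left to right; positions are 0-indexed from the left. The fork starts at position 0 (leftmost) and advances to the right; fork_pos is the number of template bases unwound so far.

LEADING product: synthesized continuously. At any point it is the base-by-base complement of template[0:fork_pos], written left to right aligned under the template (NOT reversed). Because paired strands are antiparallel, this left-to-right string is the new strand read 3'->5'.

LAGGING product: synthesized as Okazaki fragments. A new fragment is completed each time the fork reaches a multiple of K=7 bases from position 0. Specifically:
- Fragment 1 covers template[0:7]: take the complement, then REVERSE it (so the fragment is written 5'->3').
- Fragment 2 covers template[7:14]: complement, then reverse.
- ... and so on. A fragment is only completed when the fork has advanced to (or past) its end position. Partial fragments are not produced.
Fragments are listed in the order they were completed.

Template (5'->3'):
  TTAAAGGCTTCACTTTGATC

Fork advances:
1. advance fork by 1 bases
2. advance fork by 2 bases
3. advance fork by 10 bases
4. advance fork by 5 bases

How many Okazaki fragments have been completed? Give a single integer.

Step 1: advance 1 -> fork_pos = 0 + 1 = 1. Next multiple of 7 is 7 (not reached); still 0 fragment(s).
Step 2: advance 2 -> fork_pos = 1 + 2 = 3. Next multiple of 7 is 7 (not reached); still 0 fragment(s).
Step 3: advance 10 -> fork_pos = 3 + 10 = 13. Reached multiple(s) of 7: 7 -> fragment 1 completed (1 total).
Step 4: advance 5 -> fork_pos = 13 + 5 = 18. Reached multiple(s) of 7: 14 -> fragment 2 completed (2 total).
Check: final fork_pos = 18; the multiples of 7 that are <= 18 are 7..14 -> 18 // 7 = 2 completed fragment(s).

Answer: 2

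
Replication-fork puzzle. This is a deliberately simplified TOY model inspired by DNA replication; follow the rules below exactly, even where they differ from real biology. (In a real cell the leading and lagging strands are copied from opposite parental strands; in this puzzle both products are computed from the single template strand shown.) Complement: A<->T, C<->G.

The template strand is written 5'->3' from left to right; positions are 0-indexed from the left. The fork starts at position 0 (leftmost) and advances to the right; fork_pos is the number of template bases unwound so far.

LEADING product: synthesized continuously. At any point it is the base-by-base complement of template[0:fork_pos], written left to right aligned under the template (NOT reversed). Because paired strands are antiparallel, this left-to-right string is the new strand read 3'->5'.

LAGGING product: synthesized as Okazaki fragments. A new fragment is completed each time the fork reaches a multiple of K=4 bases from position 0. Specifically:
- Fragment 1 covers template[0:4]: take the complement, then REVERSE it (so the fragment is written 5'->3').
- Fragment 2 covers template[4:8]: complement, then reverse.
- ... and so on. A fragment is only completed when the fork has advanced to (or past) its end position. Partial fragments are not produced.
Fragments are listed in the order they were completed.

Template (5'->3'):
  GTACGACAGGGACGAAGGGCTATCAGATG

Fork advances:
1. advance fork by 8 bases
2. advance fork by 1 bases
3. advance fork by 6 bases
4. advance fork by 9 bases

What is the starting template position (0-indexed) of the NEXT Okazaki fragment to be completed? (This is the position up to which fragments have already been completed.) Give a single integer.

Answer: 24

Derivation:
Step 1: advance 8 -> fork_pos = 0 + 8 = 8. Reached multiple(s) of 4: 4, 8 -> fragments 1-2 completed (2 total).
Step 2: advance 1 -> fork_pos = 8 + 1 = 9. Next multiple of 4 is 12 (not reached); still 2 fragment(s).
Step 3: advance 6 -> fork_pos = 9 + 6 = 15. Reached multiple(s) of 4: 12 -> fragment 3 completed (3 total).
Step 4: advance 9 -> fork_pos = 15 + 9 = 24. Reached multiple(s) of 4: 16, 20, 24 -> fragments 4-6 completed (6 total).
6 fragment(s) completed, covering template[0:24] (6 x 4 = 24). The next fragment, fragment 7, covers template[24:28], so it starts at position 24.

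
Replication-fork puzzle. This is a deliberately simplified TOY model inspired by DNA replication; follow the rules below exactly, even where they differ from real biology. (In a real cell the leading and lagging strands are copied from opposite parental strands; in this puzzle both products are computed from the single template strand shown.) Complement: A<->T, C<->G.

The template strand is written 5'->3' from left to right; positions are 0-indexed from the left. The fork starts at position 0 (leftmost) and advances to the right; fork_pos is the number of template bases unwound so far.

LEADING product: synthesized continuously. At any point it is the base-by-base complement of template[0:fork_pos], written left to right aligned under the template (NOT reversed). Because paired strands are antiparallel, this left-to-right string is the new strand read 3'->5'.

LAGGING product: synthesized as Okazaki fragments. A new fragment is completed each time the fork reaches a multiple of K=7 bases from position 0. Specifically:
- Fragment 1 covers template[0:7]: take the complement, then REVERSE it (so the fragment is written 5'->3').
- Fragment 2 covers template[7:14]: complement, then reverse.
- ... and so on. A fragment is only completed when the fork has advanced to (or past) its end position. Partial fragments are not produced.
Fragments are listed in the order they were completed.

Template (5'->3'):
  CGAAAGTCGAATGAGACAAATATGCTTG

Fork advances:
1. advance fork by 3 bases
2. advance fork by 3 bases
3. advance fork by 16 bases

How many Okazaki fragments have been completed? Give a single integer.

Step 1: advance 3 -> fork_pos = 0 + 3 = 3. Next multiple of 7 is 7 (not reached); still 0 fragment(s).
Step 2: advance 3 -> fork_pos = 3 + 3 = 6. Next multiple of 7 is 7 (not reached); still 0 fragment(s).
Step 3: advance 16 -> fork_pos = 6 + 16 = 22. Reached multiple(s) of 7: 7, 14, 21 -> fragments 1-3 completed (3 total).
Check: final fork_pos = 22; the multiples of 7 that are <= 22 are 7..21 -> 22 // 7 = 3 completed fragment(s).

Answer: 3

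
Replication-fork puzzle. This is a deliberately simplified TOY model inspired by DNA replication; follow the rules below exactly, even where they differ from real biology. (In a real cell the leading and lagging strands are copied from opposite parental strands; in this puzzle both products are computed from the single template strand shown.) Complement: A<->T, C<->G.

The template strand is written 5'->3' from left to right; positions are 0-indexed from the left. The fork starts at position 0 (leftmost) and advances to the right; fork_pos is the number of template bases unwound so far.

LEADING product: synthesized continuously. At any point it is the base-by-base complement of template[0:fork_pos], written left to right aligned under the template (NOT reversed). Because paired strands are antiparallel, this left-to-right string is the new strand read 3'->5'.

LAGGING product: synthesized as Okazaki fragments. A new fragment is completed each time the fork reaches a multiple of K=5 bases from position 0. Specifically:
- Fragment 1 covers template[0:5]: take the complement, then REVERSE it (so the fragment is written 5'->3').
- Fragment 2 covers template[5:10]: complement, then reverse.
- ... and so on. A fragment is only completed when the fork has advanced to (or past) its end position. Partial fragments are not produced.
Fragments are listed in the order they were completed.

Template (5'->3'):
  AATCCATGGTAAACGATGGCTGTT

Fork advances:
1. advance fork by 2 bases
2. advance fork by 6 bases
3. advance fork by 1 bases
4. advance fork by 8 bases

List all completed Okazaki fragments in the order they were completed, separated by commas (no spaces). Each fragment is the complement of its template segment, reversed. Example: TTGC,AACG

Answer: GGATT,ACCAT,CGTTT

Derivation:
Step 1: advance 2 -> fork_pos = 0 + 2 = 2. Next multiple of 5 is 5 (not reached); still 0 fragment(s).
Step 2: advance 6 -> fork_pos = 2 + 6 = 8. Reached multiple(s) of 5: 5 -> fragment 1 completed (1 total).
Step 3: advance 1 -> fork_pos = 8 + 1 = 9. Next multiple of 5 is 10 (not reached); still 1 fragment(s).
Step 4: advance 8 -> fork_pos = 9 + 8 = 17. Reached multiple(s) of 5: 10, 15 -> fragments 2-3 completed (3 total).
Final fork_pos = 17, so 3 fragment(s) are complete. Build each: template segment -> complement -> reverse.
Fragment 1: template[0:5] = AATCC -> complement TTAGG -> reversed GGATT
Fragment 2: template[5:10] = ATGGT -> complement TACCA -> reversed ACCAT
Fragment 3: template[10:15] = AAACG -> complement TTTGC -> reversed CGTTT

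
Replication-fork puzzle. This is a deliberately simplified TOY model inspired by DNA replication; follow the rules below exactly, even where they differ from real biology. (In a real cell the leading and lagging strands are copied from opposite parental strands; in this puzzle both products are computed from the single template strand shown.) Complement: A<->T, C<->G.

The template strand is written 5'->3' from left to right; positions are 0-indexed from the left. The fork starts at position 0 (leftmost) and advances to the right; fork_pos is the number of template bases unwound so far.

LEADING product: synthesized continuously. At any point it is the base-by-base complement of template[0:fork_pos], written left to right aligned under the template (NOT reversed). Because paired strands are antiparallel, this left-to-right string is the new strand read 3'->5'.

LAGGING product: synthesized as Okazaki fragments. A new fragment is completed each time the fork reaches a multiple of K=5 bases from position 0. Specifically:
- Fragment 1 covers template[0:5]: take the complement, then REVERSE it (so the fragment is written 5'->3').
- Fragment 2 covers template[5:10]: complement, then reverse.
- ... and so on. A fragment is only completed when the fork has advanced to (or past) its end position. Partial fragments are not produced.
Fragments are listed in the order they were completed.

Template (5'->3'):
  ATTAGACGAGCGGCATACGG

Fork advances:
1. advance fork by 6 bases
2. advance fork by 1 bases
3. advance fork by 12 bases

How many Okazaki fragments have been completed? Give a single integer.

Answer: 3

Derivation:
Step 1: advance 6 -> fork_pos = 0 + 6 = 6. Reached multiple(s) of 5: 5 -> fragment 1 completed (1 total).
Step 2: advance 1 -> fork_pos = 6 + 1 = 7. Next multiple of 5 is 10 (not reached); still 1 fragment(s).
Step 3: advance 12 -> fork_pos = 7 + 12 = 19. Reached multiple(s) of 5: 10, 15 -> fragments 2-3 completed (3 total).
Check: final fork_pos = 19; the multiples of 5 that are <= 19 are 5..15 -> 19 // 5 = 3 completed fragment(s).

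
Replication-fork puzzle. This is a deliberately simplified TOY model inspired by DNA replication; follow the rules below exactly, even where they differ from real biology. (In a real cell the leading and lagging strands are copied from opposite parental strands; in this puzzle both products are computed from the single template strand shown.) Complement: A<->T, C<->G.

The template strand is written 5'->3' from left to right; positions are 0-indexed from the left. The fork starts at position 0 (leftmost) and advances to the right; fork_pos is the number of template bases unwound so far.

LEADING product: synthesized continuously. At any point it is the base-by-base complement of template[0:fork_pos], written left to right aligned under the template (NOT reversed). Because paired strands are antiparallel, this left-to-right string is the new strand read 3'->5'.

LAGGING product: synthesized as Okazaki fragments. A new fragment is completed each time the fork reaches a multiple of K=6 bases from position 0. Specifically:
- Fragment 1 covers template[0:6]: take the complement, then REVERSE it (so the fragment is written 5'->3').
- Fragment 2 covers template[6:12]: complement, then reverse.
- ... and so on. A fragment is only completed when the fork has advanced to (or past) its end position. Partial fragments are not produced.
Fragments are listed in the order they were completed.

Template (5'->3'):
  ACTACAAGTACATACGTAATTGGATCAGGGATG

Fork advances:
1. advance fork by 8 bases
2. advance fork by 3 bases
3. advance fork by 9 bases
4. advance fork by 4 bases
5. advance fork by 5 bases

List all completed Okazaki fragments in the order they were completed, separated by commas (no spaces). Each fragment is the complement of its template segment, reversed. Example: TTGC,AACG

Answer: TGTAGT,TGTACT,TACGTA,TCCAAT

Derivation:
Step 1: advance 8 -> fork_pos = 0 + 8 = 8. Reached multiple(s) of 6: 6 -> fragment 1 completed (1 total).
Step 2: advance 3 -> fork_pos = 8 + 3 = 11. Next multiple of 6 is 12 (not reached); still 1 fragment(s).
Step 3: advance 9 -> fork_pos = 11 + 9 = 20. Reached multiple(s) of 6: 12, 18 -> fragments 2-3 completed (3 total).
Step 4: advance 4 -> fork_pos = 20 + 4 = 24. Reached multiple(s) of 6: 24 -> fragment 4 completed (4 total).
Step 5: advance 5 -> fork_pos = 24 + 5 = 29. Next multiple of 6 is 30 (not reached); still 4 fragment(s).
Final fork_pos = 29, so 4 fragment(s) are complete. Build each: template segment -> complement -> reverse.
Fragment 1: template[0:6] = ACTACA -> complement TGATGT -> reversed TGTAGT
Fragment 2: template[6:12] = AGTACA -> complement TCATGT -> reversed TGTACT
Fragment 3: template[12:18] = TACGTA -> complement ATGCAT -> reversed TACGTA
Fragment 4: template[18:24] = ATTGGA -> complement TAACCT -> reversed TCCAAT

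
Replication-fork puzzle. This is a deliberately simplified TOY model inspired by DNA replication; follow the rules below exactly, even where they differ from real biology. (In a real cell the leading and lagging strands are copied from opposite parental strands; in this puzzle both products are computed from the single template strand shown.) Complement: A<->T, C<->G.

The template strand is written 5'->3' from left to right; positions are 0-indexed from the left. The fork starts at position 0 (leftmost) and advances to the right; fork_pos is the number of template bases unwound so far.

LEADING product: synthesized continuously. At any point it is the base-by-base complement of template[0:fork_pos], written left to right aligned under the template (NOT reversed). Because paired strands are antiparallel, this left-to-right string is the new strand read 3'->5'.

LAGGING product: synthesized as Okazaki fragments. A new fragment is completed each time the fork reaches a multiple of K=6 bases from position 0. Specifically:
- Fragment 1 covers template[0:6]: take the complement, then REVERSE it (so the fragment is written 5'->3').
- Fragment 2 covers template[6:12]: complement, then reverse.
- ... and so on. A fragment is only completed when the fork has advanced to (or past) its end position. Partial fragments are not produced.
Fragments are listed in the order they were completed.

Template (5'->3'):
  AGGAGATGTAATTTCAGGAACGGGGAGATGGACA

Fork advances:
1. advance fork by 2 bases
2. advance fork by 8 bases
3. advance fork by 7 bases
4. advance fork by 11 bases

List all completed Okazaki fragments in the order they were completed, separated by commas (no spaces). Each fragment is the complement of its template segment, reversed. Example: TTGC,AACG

Answer: TCTCCT,ATTACA,CCTGAA,CCCGTT

Derivation:
Step 1: advance 2 -> fork_pos = 0 + 2 = 2. Next multiple of 6 is 6 (not reached); still 0 fragment(s).
Step 2: advance 8 -> fork_pos = 2 + 8 = 10. Reached multiple(s) of 6: 6 -> fragment 1 completed (1 total).
Step 3: advance 7 -> fork_pos = 10 + 7 = 17. Reached multiple(s) of 6: 12 -> fragment 2 completed (2 total).
Step 4: advance 11 -> fork_pos = 17 + 11 = 28. Reached multiple(s) of 6: 18, 24 -> fragments 3-4 completed (4 total).
Final fork_pos = 28, so 4 fragment(s) are complete. Build each: template segment -> complement -> reverse.
Fragment 1: template[0:6] = AGGAGA -> complement TCCTCT -> reversed TCTCCT
Fragment 2: template[6:12] = TGTAAT -> complement ACATTA -> reversed ATTACA
Fragment 3: template[12:18] = TTCAGG -> complement AAGTCC -> reversed CCTGAA
Fragment 4: template[18:24] = AACGGG -> complement TTGCCC -> reversed CCCGTT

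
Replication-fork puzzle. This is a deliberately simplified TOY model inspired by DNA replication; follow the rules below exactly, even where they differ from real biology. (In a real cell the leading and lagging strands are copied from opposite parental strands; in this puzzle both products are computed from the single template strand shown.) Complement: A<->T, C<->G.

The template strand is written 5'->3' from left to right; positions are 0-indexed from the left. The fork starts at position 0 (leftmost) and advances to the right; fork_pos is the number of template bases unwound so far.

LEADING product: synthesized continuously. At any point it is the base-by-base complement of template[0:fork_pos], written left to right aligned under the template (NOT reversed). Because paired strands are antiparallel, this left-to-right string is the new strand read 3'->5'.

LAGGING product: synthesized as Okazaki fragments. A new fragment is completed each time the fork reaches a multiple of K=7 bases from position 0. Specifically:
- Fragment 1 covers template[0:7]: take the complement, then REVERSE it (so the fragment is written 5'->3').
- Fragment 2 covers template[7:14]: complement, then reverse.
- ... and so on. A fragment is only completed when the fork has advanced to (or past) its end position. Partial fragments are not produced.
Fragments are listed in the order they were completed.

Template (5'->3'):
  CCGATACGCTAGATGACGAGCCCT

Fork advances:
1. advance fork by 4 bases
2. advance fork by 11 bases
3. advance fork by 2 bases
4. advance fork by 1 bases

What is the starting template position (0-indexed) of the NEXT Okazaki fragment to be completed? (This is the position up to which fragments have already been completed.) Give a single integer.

Step 1: advance 4 -> fork_pos = 0 + 4 = 4. Next multiple of 7 is 7 (not reached); still 0 fragment(s).
Step 2: advance 11 -> fork_pos = 4 + 11 = 15. Reached multiple(s) of 7: 7, 14 -> fragments 1-2 completed (2 total).
Step 3: advance 2 -> fork_pos = 15 + 2 = 17. Next multiple of 7 is 21 (not reached); still 2 fragment(s).
Step 4: advance 1 -> fork_pos = 17 + 1 = 18. Next multiple of 7 is 21 (not reached); still 2 fragment(s).
2 fragment(s) completed, covering template[0:14] (2 x 7 = 14). The next fragment, fragment 3, covers template[14:21], so it starts at position 14.

Answer: 14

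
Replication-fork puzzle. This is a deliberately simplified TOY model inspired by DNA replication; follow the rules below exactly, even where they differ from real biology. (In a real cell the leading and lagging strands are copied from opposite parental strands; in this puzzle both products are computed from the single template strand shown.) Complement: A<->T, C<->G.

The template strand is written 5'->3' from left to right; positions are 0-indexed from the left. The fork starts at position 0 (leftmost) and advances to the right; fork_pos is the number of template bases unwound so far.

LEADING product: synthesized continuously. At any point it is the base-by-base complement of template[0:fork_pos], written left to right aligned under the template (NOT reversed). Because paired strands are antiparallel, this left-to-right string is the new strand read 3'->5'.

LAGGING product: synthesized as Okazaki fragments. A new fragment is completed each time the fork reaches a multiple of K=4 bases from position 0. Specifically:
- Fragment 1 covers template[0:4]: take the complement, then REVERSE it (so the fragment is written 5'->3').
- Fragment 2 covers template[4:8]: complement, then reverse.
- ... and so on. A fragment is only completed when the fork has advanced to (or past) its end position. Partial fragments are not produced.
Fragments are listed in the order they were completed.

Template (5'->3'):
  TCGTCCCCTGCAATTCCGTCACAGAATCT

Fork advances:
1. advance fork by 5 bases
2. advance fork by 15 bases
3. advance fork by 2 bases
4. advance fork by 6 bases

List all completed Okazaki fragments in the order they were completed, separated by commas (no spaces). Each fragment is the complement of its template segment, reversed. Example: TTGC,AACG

Step 1: advance 5 -> fork_pos = 0 + 5 = 5. Reached multiple(s) of 4: 4 -> fragment 1 completed (1 total).
Step 2: advance 15 -> fork_pos = 5 + 15 = 20. Reached multiple(s) of 4: 8, 12, 16, 20 -> fragments 2-5 completed (5 total).
Step 3: advance 2 -> fork_pos = 20 + 2 = 22. Next multiple of 4 is 24 (not reached); still 5 fragment(s).
Step 4: advance 6 -> fork_pos = 22 + 6 = 28. Reached multiple(s) of 4: 24, 28 -> fragments 6-7 completed (7 total).
Final fork_pos = 28, so 7 fragment(s) are complete. Build each: template segment -> complement -> reverse.
Fragment 1: template[0:4] = TCGT -> complement AGCA -> reversed ACGA
Fragment 2: template[4:8] = CCCC -> complement GGGG -> reversed GGGG
Fragment 3: template[8:12] = TGCA -> complement ACGT -> reversed TGCA
Fragment 4: template[12:16] = ATTC -> complement TAAG -> reversed GAAT
Fragment 5: template[16:20] = CGTC -> complement GCAG -> reversed GACG
Fragment 6: template[20:24] = ACAG -> complement TGTC -> reversed CTGT
Fragment 7: template[24:28] = AATC -> complement TTAG -> reversed GATT

Answer: ACGA,GGGG,TGCA,GAAT,GACG,CTGT,GATT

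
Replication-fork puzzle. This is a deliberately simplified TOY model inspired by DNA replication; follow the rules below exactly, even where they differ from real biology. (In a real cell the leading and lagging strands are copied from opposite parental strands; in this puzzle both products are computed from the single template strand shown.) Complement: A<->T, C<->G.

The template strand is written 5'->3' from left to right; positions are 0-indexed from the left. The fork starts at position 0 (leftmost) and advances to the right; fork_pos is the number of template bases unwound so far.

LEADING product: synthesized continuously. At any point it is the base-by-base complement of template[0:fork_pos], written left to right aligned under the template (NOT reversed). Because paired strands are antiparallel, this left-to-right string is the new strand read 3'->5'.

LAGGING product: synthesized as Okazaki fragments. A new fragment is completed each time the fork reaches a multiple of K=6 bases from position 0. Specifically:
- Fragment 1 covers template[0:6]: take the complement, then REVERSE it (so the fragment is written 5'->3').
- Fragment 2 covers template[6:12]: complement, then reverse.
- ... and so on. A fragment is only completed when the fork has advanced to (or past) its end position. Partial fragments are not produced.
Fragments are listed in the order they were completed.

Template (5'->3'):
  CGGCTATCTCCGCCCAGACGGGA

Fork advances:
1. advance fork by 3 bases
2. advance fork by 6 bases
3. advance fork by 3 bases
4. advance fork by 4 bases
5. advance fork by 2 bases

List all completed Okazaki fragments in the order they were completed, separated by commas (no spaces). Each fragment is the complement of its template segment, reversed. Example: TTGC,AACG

Step 1: advance 3 -> fork_pos = 0 + 3 = 3. Next multiple of 6 is 6 (not reached); still 0 fragment(s).
Step 2: advance 6 -> fork_pos = 3 + 6 = 9. Reached multiple(s) of 6: 6 -> fragment 1 completed (1 total).
Step 3: advance 3 -> fork_pos = 9 + 3 = 12. Reached multiple(s) of 6: 12 -> fragment 2 completed (2 total).
Step 4: advance 4 -> fork_pos = 12 + 4 = 16. Next multiple of 6 is 18 (not reached); still 2 fragment(s).
Step 5: advance 2 -> fork_pos = 16 + 2 = 18. Reached multiple(s) of 6: 18 -> fragment 3 completed (3 total).
Final fork_pos = 18, so 3 fragment(s) are complete. Build each: template segment -> complement -> reverse.
Fragment 1: template[0:6] = CGGCTA -> complement GCCGAT -> reversed TAGCCG
Fragment 2: template[6:12] = TCTCCG -> complement AGAGGC -> reversed CGGAGA
Fragment 3: template[12:18] = CCCAGA -> complement GGGTCT -> reversed TCTGGG

Answer: TAGCCG,CGGAGA,TCTGGG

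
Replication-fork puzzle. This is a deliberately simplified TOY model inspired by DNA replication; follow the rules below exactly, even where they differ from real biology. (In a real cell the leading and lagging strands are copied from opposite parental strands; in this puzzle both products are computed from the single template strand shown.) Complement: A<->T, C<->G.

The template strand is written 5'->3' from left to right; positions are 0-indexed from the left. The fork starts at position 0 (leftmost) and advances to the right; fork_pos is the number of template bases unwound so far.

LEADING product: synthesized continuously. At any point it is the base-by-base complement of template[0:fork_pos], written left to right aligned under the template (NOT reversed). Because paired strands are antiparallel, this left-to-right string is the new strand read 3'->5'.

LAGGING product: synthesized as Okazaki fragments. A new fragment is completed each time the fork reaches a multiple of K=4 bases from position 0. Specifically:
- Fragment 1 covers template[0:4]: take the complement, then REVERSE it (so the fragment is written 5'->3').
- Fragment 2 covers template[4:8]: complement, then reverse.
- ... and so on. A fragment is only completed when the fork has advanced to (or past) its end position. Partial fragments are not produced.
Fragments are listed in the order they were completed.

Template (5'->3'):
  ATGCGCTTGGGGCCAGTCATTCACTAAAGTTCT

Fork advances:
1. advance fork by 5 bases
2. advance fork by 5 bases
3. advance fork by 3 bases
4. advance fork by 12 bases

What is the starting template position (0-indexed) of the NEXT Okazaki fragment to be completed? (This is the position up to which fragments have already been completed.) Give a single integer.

Answer: 24

Derivation:
Step 1: advance 5 -> fork_pos = 0 + 5 = 5. Reached multiple(s) of 4: 4 -> fragment 1 completed (1 total).
Step 2: advance 5 -> fork_pos = 5 + 5 = 10. Reached multiple(s) of 4: 8 -> fragment 2 completed (2 total).
Step 3: advance 3 -> fork_pos = 10 + 3 = 13. Reached multiple(s) of 4: 12 -> fragment 3 completed (3 total).
Step 4: advance 12 -> fork_pos = 13 + 12 = 25. Reached multiple(s) of 4: 16, 20, 24 -> fragments 4-6 completed (6 total).
6 fragment(s) completed, covering template[0:24] (6 x 4 = 24). The next fragment, fragment 7, covers template[24:28], so it starts at position 24.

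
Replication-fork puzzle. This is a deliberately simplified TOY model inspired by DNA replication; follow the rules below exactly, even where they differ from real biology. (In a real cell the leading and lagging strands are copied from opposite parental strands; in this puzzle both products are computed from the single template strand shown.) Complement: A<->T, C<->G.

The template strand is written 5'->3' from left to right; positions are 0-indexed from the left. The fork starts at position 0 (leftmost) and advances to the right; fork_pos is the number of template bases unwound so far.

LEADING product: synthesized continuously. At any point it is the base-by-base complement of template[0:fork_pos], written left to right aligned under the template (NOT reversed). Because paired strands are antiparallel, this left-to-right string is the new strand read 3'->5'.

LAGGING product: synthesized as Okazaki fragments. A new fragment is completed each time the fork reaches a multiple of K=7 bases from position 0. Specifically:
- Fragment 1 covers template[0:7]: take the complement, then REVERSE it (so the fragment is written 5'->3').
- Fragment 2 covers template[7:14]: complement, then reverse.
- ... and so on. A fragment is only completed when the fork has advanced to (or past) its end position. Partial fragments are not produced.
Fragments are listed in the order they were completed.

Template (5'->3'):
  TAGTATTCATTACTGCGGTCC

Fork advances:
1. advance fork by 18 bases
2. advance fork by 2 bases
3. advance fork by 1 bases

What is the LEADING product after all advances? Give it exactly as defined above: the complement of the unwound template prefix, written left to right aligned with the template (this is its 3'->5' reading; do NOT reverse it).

Step 1: advance 18 -> fork_pos = 0 + 18 = 18.
Step 2: advance 2 -> fork_pos = 18 + 2 = 20.
Step 3: advance 1 -> fork_pos = 20 + 1 = 21.
Unwound prefix: template[0:21] = TAGTATTCATTACTGCGGTCC
Complement it base by base (A<->T, C<->G), keeping left-to-right order:
  [0:5] TAGTA -> ATCAT
  [5:10] TTCAT -> AAGTA
  [10:15] TACTG -> ATGAC
  [15:20] CGGTC -> GCCAG
  [20:21] C -> G
Concatenate: ATCATAAGTAATGACGCCAGG (length 21; written aligned with the template, i.e. 3'->5').

Answer: ATCATAAGTAATGACGCCAGG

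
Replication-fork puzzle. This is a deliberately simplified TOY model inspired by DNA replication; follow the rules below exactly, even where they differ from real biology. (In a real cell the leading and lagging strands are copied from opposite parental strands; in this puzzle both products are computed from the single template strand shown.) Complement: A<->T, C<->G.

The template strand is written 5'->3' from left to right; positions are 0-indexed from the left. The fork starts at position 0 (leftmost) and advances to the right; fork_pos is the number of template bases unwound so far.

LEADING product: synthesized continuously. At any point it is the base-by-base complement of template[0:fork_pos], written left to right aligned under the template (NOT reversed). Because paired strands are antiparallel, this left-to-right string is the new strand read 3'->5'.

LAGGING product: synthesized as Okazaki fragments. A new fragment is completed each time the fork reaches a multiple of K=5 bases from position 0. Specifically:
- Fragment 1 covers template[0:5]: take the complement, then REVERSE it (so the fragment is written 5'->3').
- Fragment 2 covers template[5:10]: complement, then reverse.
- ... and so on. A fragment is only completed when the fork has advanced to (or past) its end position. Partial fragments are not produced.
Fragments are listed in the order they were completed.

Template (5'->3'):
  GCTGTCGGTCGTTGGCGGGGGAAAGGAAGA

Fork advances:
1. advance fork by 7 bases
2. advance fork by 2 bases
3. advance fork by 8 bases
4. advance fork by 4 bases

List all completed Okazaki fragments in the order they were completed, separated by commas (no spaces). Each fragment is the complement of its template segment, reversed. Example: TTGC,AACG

Step 1: advance 7 -> fork_pos = 0 + 7 = 7. Reached multiple(s) of 5: 5 -> fragment 1 completed (1 total).
Step 2: advance 2 -> fork_pos = 7 + 2 = 9. Next multiple of 5 is 10 (not reached); still 1 fragment(s).
Step 3: advance 8 -> fork_pos = 9 + 8 = 17. Reached multiple(s) of 5: 10, 15 -> fragments 2-3 completed (3 total).
Step 4: advance 4 -> fork_pos = 17 + 4 = 21. Reached multiple(s) of 5: 20 -> fragment 4 completed (4 total).
Final fork_pos = 21, so 4 fragment(s) are complete. Build each: template segment -> complement -> reverse.
Fragment 1: template[0:5] = GCTGT -> complement CGACA -> reversed ACAGC
Fragment 2: template[5:10] = CGGTC -> complement GCCAG -> reversed GACCG
Fragment 3: template[10:15] = GTTGG -> complement CAACC -> reversed CCAAC
Fragment 4: template[15:20] = CGGGG -> complement GCCCC -> reversed CCCCG

Answer: ACAGC,GACCG,CCAAC,CCCCG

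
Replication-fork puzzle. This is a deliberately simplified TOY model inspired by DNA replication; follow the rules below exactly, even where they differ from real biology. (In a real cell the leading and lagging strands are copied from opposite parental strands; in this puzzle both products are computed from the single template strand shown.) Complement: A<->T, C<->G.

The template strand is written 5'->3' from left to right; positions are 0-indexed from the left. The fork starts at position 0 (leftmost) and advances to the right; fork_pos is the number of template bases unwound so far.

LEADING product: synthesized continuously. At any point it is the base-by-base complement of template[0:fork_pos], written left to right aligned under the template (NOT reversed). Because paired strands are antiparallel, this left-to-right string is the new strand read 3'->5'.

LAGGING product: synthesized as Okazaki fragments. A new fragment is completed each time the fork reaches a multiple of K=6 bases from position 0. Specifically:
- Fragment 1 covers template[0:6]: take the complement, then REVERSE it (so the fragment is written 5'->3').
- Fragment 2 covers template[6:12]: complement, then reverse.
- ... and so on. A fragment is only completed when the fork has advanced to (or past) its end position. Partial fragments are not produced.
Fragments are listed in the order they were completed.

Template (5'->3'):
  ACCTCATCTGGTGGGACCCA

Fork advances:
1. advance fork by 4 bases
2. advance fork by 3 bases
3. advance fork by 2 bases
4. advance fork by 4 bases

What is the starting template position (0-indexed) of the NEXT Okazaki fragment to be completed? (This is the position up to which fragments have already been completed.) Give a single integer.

Step 1: advance 4 -> fork_pos = 0 + 4 = 4. Next multiple of 6 is 6 (not reached); still 0 fragment(s).
Step 2: advance 3 -> fork_pos = 4 + 3 = 7. Reached multiple(s) of 6: 6 -> fragment 1 completed (1 total).
Step 3: advance 2 -> fork_pos = 7 + 2 = 9. Next multiple of 6 is 12 (not reached); still 1 fragment(s).
Step 4: advance 4 -> fork_pos = 9 + 4 = 13. Reached multiple(s) of 6: 12 -> fragment 2 completed (2 total).
2 fragment(s) completed, covering template[0:12] (2 x 6 = 12). The next fragment, fragment 3, covers template[12:18], so it starts at position 12.

Answer: 12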